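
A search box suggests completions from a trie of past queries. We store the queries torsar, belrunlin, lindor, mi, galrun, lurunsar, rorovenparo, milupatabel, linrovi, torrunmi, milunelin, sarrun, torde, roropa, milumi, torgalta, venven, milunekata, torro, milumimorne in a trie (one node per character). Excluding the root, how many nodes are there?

103

Count nodes per top-level branch (shared prefixes stored once):
  'b'-branch (belrunlin): 9 nodes
  'g'-branch (galrun): 6 nodes
  'l'-branch (lindor, linrovi, lurunsar): 17 nodes
  'm'-branch (mi, milumi, milumimorne, milunekata, milunelin, milupatabel): 27 nodes
  'r'-branch (roropa, rorovenparo): 13 nodes
  's'-branch (sarrun): 6 nodes
  't'-branch (torde, torgalta, torro, torrunmi, torsar): 19 nodes
  'v'-branch (venven): 6 nodes
Sum: 103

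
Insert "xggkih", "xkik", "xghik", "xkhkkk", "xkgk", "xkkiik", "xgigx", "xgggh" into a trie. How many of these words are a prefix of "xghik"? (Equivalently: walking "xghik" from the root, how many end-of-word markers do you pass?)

1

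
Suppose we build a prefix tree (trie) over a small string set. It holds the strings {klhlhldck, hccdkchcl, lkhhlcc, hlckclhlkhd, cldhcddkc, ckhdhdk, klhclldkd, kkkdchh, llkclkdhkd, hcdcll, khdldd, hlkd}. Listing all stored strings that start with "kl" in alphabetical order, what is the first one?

Filter for "kl…" and sort: "klhclldkd", "klhlhldck"
Position 1: klhclldkd

klhclldkd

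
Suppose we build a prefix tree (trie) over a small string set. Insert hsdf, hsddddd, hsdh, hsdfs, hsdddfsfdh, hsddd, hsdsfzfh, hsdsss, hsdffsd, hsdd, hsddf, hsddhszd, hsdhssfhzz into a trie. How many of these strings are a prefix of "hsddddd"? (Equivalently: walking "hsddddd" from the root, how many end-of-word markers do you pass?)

Traverse "hsddddd" character by character; count nodes along the way that are marked as word ends.
Prefixes of the query that are stored words: "hsdd", "hsddd", "hsddddd"
Count: 3

3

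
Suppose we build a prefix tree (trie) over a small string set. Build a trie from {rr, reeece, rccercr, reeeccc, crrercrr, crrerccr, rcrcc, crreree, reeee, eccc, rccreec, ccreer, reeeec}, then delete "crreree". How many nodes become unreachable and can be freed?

A node on "crreree"'s path can go only if nothing else ends at it or branches off below it.
The suffix "ee" (2 nodes) is used only by "crreree"; the node for "crrer" still has the child "c", so pruning stops there.
Nodes removed: 2

2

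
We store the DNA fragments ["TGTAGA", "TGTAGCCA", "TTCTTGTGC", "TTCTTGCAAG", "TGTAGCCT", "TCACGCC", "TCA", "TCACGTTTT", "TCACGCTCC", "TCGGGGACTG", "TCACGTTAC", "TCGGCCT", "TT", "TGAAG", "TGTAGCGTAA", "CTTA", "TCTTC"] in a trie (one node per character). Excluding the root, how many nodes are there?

Insert word by word; a character creates a node only if that edge doesn't already exist:
  "TGTAGA" → 6 new (T, G, T, A, G, A)
  "TGTAGCCA" → prefix "TGTAG" already present; 3 new (C, C, A)
  "TTCTTGTGC" → prefix "T" already present; 8 new (T, C, T, T, G, T, G, C)
  "TTCTTGCAAG" → prefix "TTCTTG" already present; 4 new (C, A, A, G)
  "TGTAGCCT" → prefix "TGTAGCC" already present; 1 new (T)
  "TCACGCC" → prefix "T" already present; 6 new (C, A, C, G, C, C)
  "TCA" → prefix "TCA" already present; 0 new (none)
  "TCACGTTTT" → prefix "TCACG" already present; 4 new (T, T, T, T)
  "TCACGCTCC" → prefix "TCACGC" already present; 3 new (T, C, C)
  "TCGGGGACTG" → prefix "TC" already present; 8 new (G, G, G, G, A, C, T, G)
  "TCACGTTAC" → prefix "TCACGTT" already present; 2 new (A, C)
  "TCGGCCT" → prefix "TCGG" already present; 3 new (C, C, T)
  "TT" → prefix "TT" already present; 0 new (none)
  "TGAAG" → prefix "TG" already present; 3 new (A, A, G)
  "TGTAGCGTAA" → prefix "TGTAGC" already present; 4 new (G, T, A, A)
  "CTTA" → 4 new (C, T, T, A)
  "TCTTC" → prefix "TC" already present; 3 new (T, T, C)
Total nodes = 6 + 3 + 8 + 4 + 1 + 6 + 0 + 4 + 3 + 8 + 2 + 3 + 0 + 3 + 4 + 4 + 3 = 62

62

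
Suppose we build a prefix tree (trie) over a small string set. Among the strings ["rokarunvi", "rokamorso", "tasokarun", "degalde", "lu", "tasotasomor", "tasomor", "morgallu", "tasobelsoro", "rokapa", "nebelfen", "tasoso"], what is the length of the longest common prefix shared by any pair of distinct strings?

Look for the deepest trie node that still has at least two words in its subtree.
e.g. "rokamorso" and "rokapa" share the prefix "roka" of length 4; no pair shares a longer one.
Longest shared-prefix length: 4

4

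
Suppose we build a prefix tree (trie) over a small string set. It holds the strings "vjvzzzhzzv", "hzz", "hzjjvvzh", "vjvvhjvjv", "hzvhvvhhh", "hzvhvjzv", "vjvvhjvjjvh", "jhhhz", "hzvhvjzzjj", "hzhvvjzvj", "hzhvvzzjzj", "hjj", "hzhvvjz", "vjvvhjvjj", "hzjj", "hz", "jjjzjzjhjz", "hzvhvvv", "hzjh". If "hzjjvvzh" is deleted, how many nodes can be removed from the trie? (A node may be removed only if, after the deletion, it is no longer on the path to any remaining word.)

Walk "hzjjvvzh" from the leaf back toward the root, removing each node that no remaining word uses.
The suffix "vvzh" (4 nodes) is used only by "hzjjvvzh"; "hzjj" is itself a stored word, so pruning stops there.
Nodes removed: 4

4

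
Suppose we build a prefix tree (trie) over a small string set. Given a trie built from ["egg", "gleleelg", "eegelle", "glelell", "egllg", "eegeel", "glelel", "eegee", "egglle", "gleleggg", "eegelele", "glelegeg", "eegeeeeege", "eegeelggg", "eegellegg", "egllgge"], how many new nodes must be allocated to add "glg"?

Walking "glg" from the root, the first 2 characters ("gl") follow existing edges; "g" is the first miss.
So 3 − 2 = 1 new nodes.

1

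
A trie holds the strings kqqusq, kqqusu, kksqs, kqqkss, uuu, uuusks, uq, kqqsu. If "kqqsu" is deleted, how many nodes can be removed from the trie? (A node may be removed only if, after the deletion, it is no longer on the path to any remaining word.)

After clearing the end-marker at "kqqsu", prune upward until reaching a node still needed by another word.
The suffix "su" (2 nodes) is used only by "kqqsu"; the node for "kqq" still has the child "u", so pruning stops there.
Nodes removed: 2

2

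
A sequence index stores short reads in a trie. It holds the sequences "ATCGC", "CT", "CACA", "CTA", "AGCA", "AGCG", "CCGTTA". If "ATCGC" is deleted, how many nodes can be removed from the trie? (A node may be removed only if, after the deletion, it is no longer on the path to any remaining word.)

4

After clearing the end-marker at "ATCGC", prune upward until reaching a node still needed by another word.
The suffix "TCGC" (4 nodes) is used only by "ATCGC"; the node for "A" still has the child "G", so pruning stops there.
Nodes removed: 4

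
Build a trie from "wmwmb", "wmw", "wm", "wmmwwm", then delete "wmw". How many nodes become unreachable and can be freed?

0

Walk "wmw" from the leaf back toward the root, removing each node that no remaining word uses.
Every node on "wmw" is still needed (e.g. by "wmwmb"), so nothing is freed.
Nodes removed: 0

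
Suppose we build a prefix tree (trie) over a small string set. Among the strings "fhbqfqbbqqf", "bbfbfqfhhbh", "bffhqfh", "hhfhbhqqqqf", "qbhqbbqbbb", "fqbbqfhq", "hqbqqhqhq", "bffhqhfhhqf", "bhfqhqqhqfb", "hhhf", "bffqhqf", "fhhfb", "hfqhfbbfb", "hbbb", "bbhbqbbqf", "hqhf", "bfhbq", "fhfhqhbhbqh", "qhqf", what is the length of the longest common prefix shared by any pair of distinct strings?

5

Equivalently: take the maximum, over all pairs, of their longest common prefix length.
e.g. "bffhqfh" and "bffhqhfhhqf" share the prefix "bffhq" of length 5; no pair shares a longer one.
Longest shared-prefix length: 5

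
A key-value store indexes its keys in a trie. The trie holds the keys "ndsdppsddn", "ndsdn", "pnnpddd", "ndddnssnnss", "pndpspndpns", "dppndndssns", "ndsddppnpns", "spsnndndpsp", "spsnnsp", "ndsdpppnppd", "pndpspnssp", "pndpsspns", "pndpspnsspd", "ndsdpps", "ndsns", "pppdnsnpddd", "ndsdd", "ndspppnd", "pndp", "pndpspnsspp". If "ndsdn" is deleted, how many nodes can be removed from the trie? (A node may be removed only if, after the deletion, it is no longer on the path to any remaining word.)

1

After clearing the end-marker at "ndsdn", prune upward until reaching a node still needed by another word.
The suffix "n" (1 node) is used only by "ndsdn"; the node for "ndsd" still has the child "p", so pruning stops there.
Nodes removed: 1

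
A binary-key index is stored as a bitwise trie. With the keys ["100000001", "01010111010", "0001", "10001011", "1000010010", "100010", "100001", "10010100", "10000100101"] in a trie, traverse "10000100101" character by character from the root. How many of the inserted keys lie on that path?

3

Walk "10000100101" from the root; an end-of-word marker is hit whenever a stored word is a prefix of "10000100101".
Prefixes of the query that are stored words: "100001", "1000010010", "10000100101"
Count: 3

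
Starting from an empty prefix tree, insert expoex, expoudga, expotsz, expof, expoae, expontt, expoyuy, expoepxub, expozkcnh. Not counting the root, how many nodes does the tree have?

Trie structure (* marks end of a word):
(root)
└─ e
   └─ x
      └─ p
         └─ o
            ├─ a
            │  └─ e *
            ├─ e
            │  ├─ p
            │  │  └─ x
            │  │     └─ u
            │  │        └─ b *
            │  └─ x *
            ├─ f *
            ├─ n
            │  └─ t
            │     └─ t *
            ├─ t
            │  └─ s
            │     └─ z *
            ├─ u
            │  └─ d
            │     └─ g
            │        └─ a *
            ├─ y
            │  └─ u
            │     └─ y *
            └─ z
               └─ k
                  └─ c
                     └─ n
                        └─ h *
Counting every labelled node above: 31.

31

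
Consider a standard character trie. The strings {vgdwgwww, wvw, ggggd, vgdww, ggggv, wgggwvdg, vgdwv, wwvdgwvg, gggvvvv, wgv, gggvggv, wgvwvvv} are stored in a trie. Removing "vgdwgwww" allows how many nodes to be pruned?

After clearing the end-marker at "vgdwgwww", prune upward until reaching a node still needed by another word.
The suffix "gwww" (4 nodes) is used only by "vgdwgwww"; the node for "vgdw" still has the child "w", so pruning stops there.
Nodes removed: 4

4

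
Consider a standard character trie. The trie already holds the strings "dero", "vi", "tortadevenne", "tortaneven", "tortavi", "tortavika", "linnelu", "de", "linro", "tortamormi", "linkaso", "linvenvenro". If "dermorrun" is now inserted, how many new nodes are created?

6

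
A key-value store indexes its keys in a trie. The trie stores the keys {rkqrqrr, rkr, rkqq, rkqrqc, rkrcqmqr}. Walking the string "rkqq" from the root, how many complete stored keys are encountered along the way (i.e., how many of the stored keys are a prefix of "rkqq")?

1

Check each prefix of "rkqq" against the stored set — each match is an end-marker on the path.
Prefixes of the query that are stored words: "rkqq"
Count: 1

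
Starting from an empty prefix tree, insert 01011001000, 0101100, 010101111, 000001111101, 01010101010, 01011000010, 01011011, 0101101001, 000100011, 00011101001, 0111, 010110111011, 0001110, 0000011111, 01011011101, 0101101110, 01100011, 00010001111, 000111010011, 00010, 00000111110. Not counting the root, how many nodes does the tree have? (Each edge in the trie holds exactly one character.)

68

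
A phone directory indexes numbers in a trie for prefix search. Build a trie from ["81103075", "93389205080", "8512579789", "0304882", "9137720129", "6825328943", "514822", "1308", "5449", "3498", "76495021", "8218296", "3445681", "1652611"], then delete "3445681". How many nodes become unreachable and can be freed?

5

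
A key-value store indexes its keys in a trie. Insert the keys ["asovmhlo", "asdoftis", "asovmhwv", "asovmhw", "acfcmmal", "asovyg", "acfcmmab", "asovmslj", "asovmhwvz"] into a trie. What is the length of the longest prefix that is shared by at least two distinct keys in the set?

8

The deepest shared node is where two words last agree before diverging.
e.g. "asovmhwv" and "asovmhwvz" share the prefix "asovmhwv" of length 8; no pair shares a longer one.
Longest shared-prefix length: 8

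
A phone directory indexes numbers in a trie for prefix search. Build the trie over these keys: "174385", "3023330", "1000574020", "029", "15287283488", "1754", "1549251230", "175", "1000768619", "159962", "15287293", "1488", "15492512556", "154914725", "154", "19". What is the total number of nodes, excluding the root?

69

Trace insertions, counting only characters that open a new branch:
  "174385" → 6 new (1, 7, 4, 3, 8, 5)
  "3023330" → 7 new (3, 0, 2, 3, 3, 3, 0)
  "1000574020" → prefix "1" already present; 9 new (0, 0, 0, 5, 7, 4, 0, 2, 0)
  "029" → 3 new (0, 2, 9)
  "15287283488" → prefix "1" already present; 10 new (5, 2, 8, 7, 2, 8, 3, 4, 8, 8)
  "1754" → prefix "17" already present; 2 new (5, 4)
  "1549251230" → prefix "15" already present; 8 new (4, 9, 2, 5, 1, 2, 3, 0)
  "175" → prefix "175" already present; 0 new (none)
  "1000768619" → prefix "1000" already present; 6 new (7, 6, 8, 6, 1, 9)
  "159962" → prefix "15" already present; 4 new (9, 9, 6, 2)
  "15287293" → prefix "152872" already present; 2 new (9, 3)
  "1488" → prefix "1" already present; 3 new (4, 8, 8)
  "15492512556" → prefix "15492512" already present; 3 new (5, 5, 6)
  "154914725" → prefix "1549" already present; 5 new (1, 4, 7, 2, 5)
  "154" → prefix "154" already present; 0 new (none)
  "19" → prefix "1" already present; 1 new (9)
Total nodes = 6 + 7 + 9 + 3 + 10 + 2 + 8 + 0 + 6 + 4 + 2 + 3 + 3 + 5 + 0 + 1 = 69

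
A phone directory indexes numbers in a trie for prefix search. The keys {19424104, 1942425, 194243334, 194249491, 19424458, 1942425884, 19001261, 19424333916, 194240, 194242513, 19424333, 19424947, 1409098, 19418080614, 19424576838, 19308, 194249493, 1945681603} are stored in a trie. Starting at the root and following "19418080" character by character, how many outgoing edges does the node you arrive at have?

1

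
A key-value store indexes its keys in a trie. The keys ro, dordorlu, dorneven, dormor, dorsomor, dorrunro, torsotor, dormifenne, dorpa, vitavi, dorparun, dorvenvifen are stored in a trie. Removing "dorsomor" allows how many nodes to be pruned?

5

Walk "dorsomor" from the leaf back toward the root, removing each node that no remaining word uses.
The suffix "somor" (5 nodes) is used only by "dorsomor"; the node for "dor" still has the child "d", so pruning stops there.
Nodes removed: 5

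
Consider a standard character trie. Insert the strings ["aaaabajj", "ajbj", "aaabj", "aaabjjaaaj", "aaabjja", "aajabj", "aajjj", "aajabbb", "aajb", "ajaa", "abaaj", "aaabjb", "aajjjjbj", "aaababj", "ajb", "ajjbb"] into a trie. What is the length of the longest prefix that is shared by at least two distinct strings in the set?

Look for the deepest trie node that still has at least two words in its subtree.
e.g. "aaabjja" and "aaabjjaaaj" share the prefix "aaabjja" of length 7; no pair shares a longer one.
Longest shared-prefix length: 7

7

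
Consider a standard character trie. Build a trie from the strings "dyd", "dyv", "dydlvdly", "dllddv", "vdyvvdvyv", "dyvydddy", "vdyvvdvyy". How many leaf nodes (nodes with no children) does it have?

5

A leaf is a node with no children — equivalently, the end of a word that is not a proper prefix of any other stored word.
Those words: "dllddv", "dydlvdly", "dyvydddy", "vdyvvdvyv", "vdyvvdvyy"
Leaf count: 5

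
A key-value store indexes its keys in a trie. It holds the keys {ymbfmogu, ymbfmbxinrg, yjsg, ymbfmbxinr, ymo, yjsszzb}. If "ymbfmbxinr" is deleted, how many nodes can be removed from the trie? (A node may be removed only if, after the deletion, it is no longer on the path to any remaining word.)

0

Walk "ymbfmbxinr" from the leaf back toward the root, removing each node that no remaining word uses.
Every node on "ymbfmbxinr" is still needed (e.g. by "ymbfmbxinrg"), so nothing is freed.
Nodes removed: 0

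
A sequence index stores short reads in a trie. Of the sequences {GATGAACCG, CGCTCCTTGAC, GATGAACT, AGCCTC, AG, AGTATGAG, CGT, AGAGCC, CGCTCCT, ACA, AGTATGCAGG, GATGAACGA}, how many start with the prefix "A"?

Walk to "A"; the words in its subtree are exactly those with that prefix.
Words under "A": ACA, AG, AGAGCC, AGCCTC, AGTATGAG, AGTATGCAGG
Count: 6

6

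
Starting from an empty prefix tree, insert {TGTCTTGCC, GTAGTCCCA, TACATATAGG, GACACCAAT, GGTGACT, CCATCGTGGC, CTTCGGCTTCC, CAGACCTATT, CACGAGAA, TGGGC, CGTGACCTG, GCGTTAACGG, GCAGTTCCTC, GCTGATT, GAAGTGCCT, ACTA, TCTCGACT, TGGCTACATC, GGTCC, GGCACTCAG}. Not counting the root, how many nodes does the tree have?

143

For each word, the new-node count is its length minus the longest prefix already in the trie:
  "TGTCTTGCC" → 9 new (T, G, T, C, T, T, G, C, C)
  "GTAGTCCCA" → 9 new (G, T, A, G, T, C, C, C, A)
  "TACATATAGG" → prefix "T" already present; 9 new (A, C, A, T, A, T, A, G, G)
  "GACACCAAT" → prefix "G" already present; 8 new (A, C, A, C, C, A, A, T)
  "GGTGACT" → prefix "G" already present; 6 new (G, T, G, A, C, T)
  "CCATCGTGGC" → 10 new (C, C, A, T, C, G, T, G, G, C)
  "CTTCGGCTTCC" → prefix "C" already present; 10 new (T, T, C, G, G, C, T, T, C, C)
  "CAGACCTATT" → prefix "C" already present; 9 new (A, G, A, C, C, T, A, T, T)
  "CACGAGAA" → prefix "CA" already present; 6 new (C, G, A, G, A, A)
  "TGGGC" → prefix "TG" already present; 3 new (G, G, C)
  "CGTGACCTG" → prefix "C" already present; 8 new (G, T, G, A, C, C, T, G)
  "GCGTTAACGG" → prefix "G" already present; 9 new (C, G, T, T, A, A, C, G, G)
  "GCAGTTCCTC" → prefix "GC" already present; 8 new (A, G, T, T, C, C, T, C)
  "GCTGATT" → prefix "GC" already present; 5 new (T, G, A, T, T)
  "GAAGTGCCT" → prefix "GA" already present; 7 new (A, G, T, G, C, C, T)
  "ACTA" → 4 new (A, C, T, A)
  "TCTCGACT" → prefix "T" already present; 7 new (C, T, C, G, A, C, T)
  "TGGCTACATC" → prefix "TGG" already present; 7 new (C, T, A, C, A, T, C)
  "GGTCC" → prefix "GGT" already present; 2 new (C, C)
  "GGCACTCAG" → prefix "GG" already present; 7 new (C, A, C, T, C, A, G)
Total nodes = 9 + 9 + 9 + 8 + 6 + 10 + 10 + 9 + 6 + 3 + 8 + 9 + 8 + 5 + 7 + 4 + 7 + 7 + 2 + 7 = 143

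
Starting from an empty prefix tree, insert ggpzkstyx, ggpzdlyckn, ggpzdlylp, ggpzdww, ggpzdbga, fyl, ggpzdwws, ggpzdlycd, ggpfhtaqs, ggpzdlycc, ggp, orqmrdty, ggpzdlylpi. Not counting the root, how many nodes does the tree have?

43

Trace insertions, counting only characters that open a new branch:
  "ggpzkstyx" → 9 new (g, g, p, z, k, s, t, y, x)
  "ggpzdlyckn" → prefix "ggpz" already present; 6 new (d, l, y, c, k, n)
  "ggpzdlylp" → prefix "ggpzdly" already present; 2 new (l, p)
  "ggpzdww" → prefix "ggpzd" already present; 2 new (w, w)
  "ggpzdbga" → prefix "ggpzd" already present; 3 new (b, g, a)
  "fyl" → 3 new (f, y, l)
  "ggpzdwws" → prefix "ggpzdww" already present; 1 new (s)
  "ggpzdlycd" → prefix "ggpzdlyc" already present; 1 new (d)
  "ggpfhtaqs" → prefix "ggp" already present; 6 new (f, h, t, a, q, s)
  "ggpzdlycc" → prefix "ggpzdlyc" already present; 1 new (c)
  "ggp" → prefix "ggp" already present; 0 new (none)
  "orqmrdty" → 8 new (o, r, q, m, r, d, t, y)
  "ggpzdlylpi" → prefix "ggpzdlylp" already present; 1 new (i)
Total nodes = 9 + 6 + 2 + 2 + 3 + 3 + 1 + 1 + 6 + 1 + 0 + 8 + 1 = 43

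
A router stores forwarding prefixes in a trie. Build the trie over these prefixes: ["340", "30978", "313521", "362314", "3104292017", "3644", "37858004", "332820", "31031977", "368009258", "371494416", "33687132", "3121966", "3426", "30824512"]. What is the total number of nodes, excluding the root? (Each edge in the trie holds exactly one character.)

Insert word by word; a character creates a node only if that edge doesn't already exist:
  "340" → 3 new (3, 4, 0)
  "30978" → prefix "3" already present; 4 new (0, 9, 7, 8)
  "313521" → prefix "3" already present; 5 new (1, 3, 5, 2, 1)
  "362314" → prefix "3" already present; 5 new (6, 2, 3, 1, 4)
  "3104292017" → prefix "31" already present; 8 new (0, 4, 2, 9, 2, 0, 1, 7)
  "3644" → prefix "36" already present; 2 new (4, 4)
  "37858004" → prefix "3" already present; 7 new (7, 8, 5, 8, 0, 0, 4)
  "332820" → prefix "3" already present; 5 new (3, 2, 8, 2, 0)
  "31031977" → prefix "310" already present; 5 new (3, 1, 9, 7, 7)
  "368009258" → prefix "36" already present; 7 new (8, 0, 0, 9, 2, 5, 8)
  "371494416" → prefix "37" already present; 7 new (1, 4, 9, 4, 4, 1, 6)
  "33687132" → prefix "33" already present; 6 new (6, 8, 7, 1, 3, 2)
  "3121966" → prefix "31" already present; 5 new (2, 1, 9, 6, 6)
  "3426" → prefix "34" already present; 2 new (2, 6)
  "30824512" → prefix "30" already present; 6 new (8, 2, 4, 5, 1, 2)
Total nodes = 3 + 4 + 5 + 5 + 8 + 2 + 7 + 5 + 5 + 7 + 7 + 6 + 5 + 2 + 6 = 77

77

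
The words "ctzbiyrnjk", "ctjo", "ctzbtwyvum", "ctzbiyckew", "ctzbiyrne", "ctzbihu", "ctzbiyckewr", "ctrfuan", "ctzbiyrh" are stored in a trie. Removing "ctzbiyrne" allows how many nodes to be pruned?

1

A node on "ctzbiyrne"'s path can go only if nothing else ends at it or branches off below it.
The suffix "e" (1 node) is used only by "ctzbiyrne"; the node for "ctzbiyrn" still has the child "j", so pruning stops there.
Nodes removed: 1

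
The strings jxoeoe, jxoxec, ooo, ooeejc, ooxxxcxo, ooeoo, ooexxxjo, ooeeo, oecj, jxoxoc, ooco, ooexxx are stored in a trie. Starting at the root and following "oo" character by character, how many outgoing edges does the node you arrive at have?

Follow the path "oo" to its node, then look at its outgoing edges.
Characters that immediately follow "oo" among the stored strings: {c, e, o, x}.
That node has 4 child edges.

4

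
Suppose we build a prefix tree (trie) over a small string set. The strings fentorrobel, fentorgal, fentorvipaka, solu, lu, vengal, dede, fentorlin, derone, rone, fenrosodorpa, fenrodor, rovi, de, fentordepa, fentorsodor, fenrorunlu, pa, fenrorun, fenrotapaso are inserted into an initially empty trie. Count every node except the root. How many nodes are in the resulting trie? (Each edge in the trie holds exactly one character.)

83

For each word, the new-node count is its length minus the longest prefix already in the trie:
  "fentorrobel" → 11 new (f, e, n, t, o, r, r, o, b, e, l)
  "fentorgal" → prefix "fentor" already present; 3 new (g, a, l)
  "fentorvipaka" → prefix "fentor" already present; 6 new (v, i, p, a, k, a)
  "solu" → 4 new (s, o, l, u)
  "lu" → 2 new (l, u)
  "vengal" → 6 new (v, e, n, g, a, l)
  "dede" → 4 new (d, e, d, e)
  "fentorlin" → prefix "fentor" already present; 3 new (l, i, n)
  "derone" → prefix "de" already present; 4 new (r, o, n, e)
  "rone" → 4 new (r, o, n, e)
  "fenrosodorpa" → prefix "fen" already present; 9 new (r, o, s, o, d, o, r, p, a)
  "fenrodor" → prefix "fenro" already present; 3 new (d, o, r)
  "rovi" → prefix "ro" already present; 2 new (v, i)
  "de" → prefix "de" already present; 0 new (none)
  "fentordepa" → prefix "fentor" already present; 4 new (d, e, p, a)
  "fentorsodor" → prefix "fentor" already present; 5 new (s, o, d, o, r)
  "fenrorunlu" → prefix "fenro" already present; 5 new (r, u, n, l, u)
  "pa" → 2 new (p, a)
  "fenrorun" → prefix "fenrorun" already present; 0 new (none)
  "fenrotapaso" → prefix "fenro" already present; 6 new (t, a, p, a, s, o)
Total nodes = 11 + 3 + 6 + 4 + 2 + 6 + 4 + 3 + 4 + 4 + 9 + 3 + 2 + 0 + 4 + 5 + 5 + 2 + 0 + 6 = 83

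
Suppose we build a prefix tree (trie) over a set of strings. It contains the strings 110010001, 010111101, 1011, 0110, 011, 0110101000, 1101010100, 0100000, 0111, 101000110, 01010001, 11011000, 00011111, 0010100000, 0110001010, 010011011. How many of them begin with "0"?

11

Filter for entries beginning with "0":
Matches: "00011111", "0010100000", "0100000", "010011011", "01010001", "010111101", "011", "0110", "0110001010", "0110101000", "0111"
Count: 11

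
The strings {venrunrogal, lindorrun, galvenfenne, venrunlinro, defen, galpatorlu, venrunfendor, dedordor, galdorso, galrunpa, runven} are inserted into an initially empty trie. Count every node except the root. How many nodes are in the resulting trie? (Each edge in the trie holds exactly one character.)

For each word, the new-node count is its length minus the longest prefix already in the trie:
  "venrunrogal" → 11 new (v, e, n, r, u, n, r, o, g, a, l)
  "lindorrun" → 9 new (l, i, n, d, o, r, r, u, n)
  "galvenfenne" → 11 new (g, a, l, v, e, n, f, e, n, n, e)
  "venrunlinro" → prefix "venrun" already present; 5 new (l, i, n, r, o)
  "defen" → 5 new (d, e, f, e, n)
  "galpatorlu" → prefix "gal" already present; 7 new (p, a, t, o, r, l, u)
  "venrunfendor" → prefix "venrun" already present; 6 new (f, e, n, d, o, r)
  "dedordor" → prefix "de" already present; 6 new (d, o, r, d, o, r)
  "galdorso" → prefix "gal" already present; 5 new (d, o, r, s, o)
  "galrunpa" → prefix "gal" already present; 5 new (r, u, n, p, a)
  "runven" → 6 new (r, u, n, v, e, n)
Total nodes = 11 + 9 + 11 + 5 + 5 + 7 + 6 + 6 + 5 + 5 + 6 = 76

76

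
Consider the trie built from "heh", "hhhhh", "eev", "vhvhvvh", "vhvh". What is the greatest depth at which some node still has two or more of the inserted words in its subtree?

The deepest shared node is where two words last agree before diverging.
e.g. "vhvh" and "vhvhvvh" share the prefix "vhvh" of length 4; no pair shares a longer one.
Longest shared-prefix length: 4

4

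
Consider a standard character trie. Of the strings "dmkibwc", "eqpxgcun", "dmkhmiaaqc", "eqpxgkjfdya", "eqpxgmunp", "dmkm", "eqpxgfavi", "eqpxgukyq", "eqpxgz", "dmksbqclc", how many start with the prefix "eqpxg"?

Traverse to the node for "eqpxg", then collect every word in that subtree.
Words under "eqpxg": eqpxgcun, eqpxgfavi, eqpxgkjfdya, eqpxgmunp, eqpxgukyq, eqpxgz
Count: 6

6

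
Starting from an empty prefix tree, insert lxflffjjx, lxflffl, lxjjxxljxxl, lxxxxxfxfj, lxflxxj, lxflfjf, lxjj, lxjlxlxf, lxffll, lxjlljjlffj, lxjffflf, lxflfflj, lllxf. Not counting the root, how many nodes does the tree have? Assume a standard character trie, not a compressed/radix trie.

For each word, the new-node count is its length minus the longest prefix already in the trie:
  "lxflffjjx" → 9 new (l, x, f, l, f, f, j, j, x)
  "lxflffl" → prefix "lxflff" already present; 1 new (l)
  "lxjjxxljxxl" → prefix "lx" already present; 9 new (j, j, x, x, l, j, x, x, l)
  "lxxxxxfxfj" → prefix "lx" already present; 8 new (x, x, x, x, f, x, f, j)
  "lxflxxj" → prefix "lxfl" already present; 3 new (x, x, j)
  "lxflfjf" → prefix "lxflf" already present; 2 new (j, f)
  "lxjj" → prefix "lxjj" already present; 0 new (none)
  "lxjlxlxf" → prefix "lxj" already present; 5 new (l, x, l, x, f)
  "lxffll" → prefix "lxf" already present; 3 new (f, l, l)
  "lxjlljjlffj" → prefix "lxjl" already present; 7 new (l, j, j, l, f, f, j)
  "lxjffflf" → prefix "lxj" already present; 5 new (f, f, f, l, f)
  "lxflfflj" → prefix "lxflffl" already present; 1 new (j)
  "lllxf" → prefix "l" already present; 4 new (l, l, x, f)
Total nodes = 9 + 1 + 9 + 8 + 3 + 2 + 0 + 5 + 3 + 7 + 5 + 1 + 4 = 57

57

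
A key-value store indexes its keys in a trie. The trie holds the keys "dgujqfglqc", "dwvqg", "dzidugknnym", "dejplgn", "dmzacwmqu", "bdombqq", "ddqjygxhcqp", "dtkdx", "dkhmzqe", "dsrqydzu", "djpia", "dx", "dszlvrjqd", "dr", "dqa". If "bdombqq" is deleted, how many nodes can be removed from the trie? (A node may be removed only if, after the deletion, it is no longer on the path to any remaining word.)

A node on "bdombqq"'s path can go only if nothing else ends at it or branches off below it.
No other word shares any prefix with "bdombqq", so all 7 of its nodes go.
Nodes removed: 7

7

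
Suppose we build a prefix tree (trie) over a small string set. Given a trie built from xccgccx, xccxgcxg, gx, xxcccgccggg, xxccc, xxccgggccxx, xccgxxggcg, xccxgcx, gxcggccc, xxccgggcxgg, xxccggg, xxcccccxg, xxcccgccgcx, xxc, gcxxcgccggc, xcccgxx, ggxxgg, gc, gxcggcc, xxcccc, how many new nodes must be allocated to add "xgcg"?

3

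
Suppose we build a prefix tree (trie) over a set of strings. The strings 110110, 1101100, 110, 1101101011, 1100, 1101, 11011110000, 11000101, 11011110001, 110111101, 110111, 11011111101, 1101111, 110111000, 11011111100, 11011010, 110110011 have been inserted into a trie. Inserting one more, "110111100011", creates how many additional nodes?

The longest prefix of "110111100011" already in the trie is "11011110001" (length 11).
Each of the 1 remaining characters creates one node.

1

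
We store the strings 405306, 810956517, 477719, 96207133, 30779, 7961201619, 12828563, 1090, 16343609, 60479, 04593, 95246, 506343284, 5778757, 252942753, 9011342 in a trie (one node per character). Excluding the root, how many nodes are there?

Trace insertions, counting only characters that open a new branch:
  "405306" → 6 new (4, 0, 5, 3, 0, 6)
  "810956517" → 9 new (8, 1, 0, 9, 5, 6, 5, 1, 7)
  "477719" → prefix "4" already present; 5 new (7, 7, 7, 1, 9)
  "96207133" → 8 new (9, 6, 2, 0, 7, 1, 3, 3)
  "30779" → 5 new (3, 0, 7, 7, 9)
  "7961201619" → 10 new (7, 9, 6, 1, 2, 0, 1, 6, 1, 9)
  "12828563" → 8 new (1, 2, 8, 2, 8, 5, 6, 3)
  "1090" → prefix "1" already present; 3 new (0, 9, 0)
  "16343609" → prefix "1" already present; 7 new (6, 3, 4, 3, 6, 0, 9)
  "60479" → 5 new (6, 0, 4, 7, 9)
  "04593" → 5 new (0, 4, 5, 9, 3)
  "95246" → prefix "9" already present; 4 new (5, 2, 4, 6)
  "506343284" → 9 new (5, 0, 6, 3, 4, 3, 2, 8, 4)
  "5778757" → prefix "5" already present; 6 new (7, 7, 8, 7, 5, 7)
  "252942753" → 9 new (2, 5, 2, 9, 4, 2, 7, 5, 3)
  "9011342" → prefix "9" already present; 6 new (0, 1, 1, 3, 4, 2)
Total nodes = 6 + 9 + 5 + 8 + 5 + 10 + 8 + 3 + 7 + 5 + 5 + 4 + 9 + 6 + 9 + 6 = 105

105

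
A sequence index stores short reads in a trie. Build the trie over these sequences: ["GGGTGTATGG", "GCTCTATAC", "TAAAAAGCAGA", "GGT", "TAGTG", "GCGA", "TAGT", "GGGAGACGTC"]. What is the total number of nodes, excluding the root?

42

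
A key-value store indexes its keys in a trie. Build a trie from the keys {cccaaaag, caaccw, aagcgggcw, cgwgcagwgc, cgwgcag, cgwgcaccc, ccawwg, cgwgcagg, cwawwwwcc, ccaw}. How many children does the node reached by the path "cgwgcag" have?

2

Walk "cgwgcag" from the root, arriving at one node.
Distinct next characters after "cgwgcag": g, w.
That node has 2 child edges.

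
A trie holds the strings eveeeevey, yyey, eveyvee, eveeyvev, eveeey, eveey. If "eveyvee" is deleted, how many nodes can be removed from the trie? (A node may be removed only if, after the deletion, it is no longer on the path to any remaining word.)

4

A node on "eveyvee"'s path can go only if nothing else ends at it or branches off below it.
The suffix "yvee" (4 nodes) is used only by "eveyvee"; the node for "eve" still has the child "e", so pruning stops there.
Nodes removed: 4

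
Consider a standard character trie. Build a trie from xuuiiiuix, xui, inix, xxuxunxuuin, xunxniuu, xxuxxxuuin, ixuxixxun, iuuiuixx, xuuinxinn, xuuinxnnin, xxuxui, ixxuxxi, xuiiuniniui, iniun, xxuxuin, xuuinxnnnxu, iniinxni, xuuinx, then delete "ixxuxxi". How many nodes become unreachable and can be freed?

5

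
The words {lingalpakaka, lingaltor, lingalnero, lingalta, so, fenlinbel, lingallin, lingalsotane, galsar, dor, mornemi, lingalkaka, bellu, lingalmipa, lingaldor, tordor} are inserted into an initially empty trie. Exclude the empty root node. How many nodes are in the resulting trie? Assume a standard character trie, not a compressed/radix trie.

78

Count nodes per top-level branch (shared prefixes stored once):
  'b'-branch (bellu): 5 nodes
  'd'-branch (dor): 3 nodes
  'f'-branch (fenlinbel): 9 nodes
  'g'-branch (galsar): 6 nodes
  'l'-branch (lingaldor, lingalkaka, lingallin, lingalmipa, lingalnero, lingalpakaka, lingalsotane, lingalta, lingaltor): 40 nodes
  'm'-branch (mornemi): 7 nodes
  's'-branch (so): 2 nodes
  't'-branch (tordor): 6 nodes
Sum: 78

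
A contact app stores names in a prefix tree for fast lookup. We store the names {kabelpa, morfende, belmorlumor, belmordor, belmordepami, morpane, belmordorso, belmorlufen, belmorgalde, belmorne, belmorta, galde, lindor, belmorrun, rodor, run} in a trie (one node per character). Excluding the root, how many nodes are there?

73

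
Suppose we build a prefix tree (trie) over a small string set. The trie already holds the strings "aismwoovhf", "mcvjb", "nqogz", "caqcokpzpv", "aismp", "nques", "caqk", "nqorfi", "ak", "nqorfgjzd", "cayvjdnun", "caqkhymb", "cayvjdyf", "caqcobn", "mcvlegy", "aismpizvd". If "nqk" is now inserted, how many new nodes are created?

"nq" is already a path in the trie; the remaining "k" must be added.
Each of the 1 remaining characters creates one node.

1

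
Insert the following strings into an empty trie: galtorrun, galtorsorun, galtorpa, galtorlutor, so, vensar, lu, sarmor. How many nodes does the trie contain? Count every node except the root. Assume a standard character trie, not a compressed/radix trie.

For each word, the new-node count is its length minus the longest prefix already in the trie:
  "galtorrun" → 9 new (g, a, l, t, o, r, r, u, n)
  "galtorsorun" → prefix "galtor" already present; 5 new (s, o, r, u, n)
  "galtorpa" → prefix "galtor" already present; 2 new (p, a)
  "galtorlutor" → prefix "galtor" already present; 5 new (l, u, t, o, r)
  "so" → 2 new (s, o)
  "vensar" → 6 new (v, e, n, s, a, r)
  "lu" → 2 new (l, u)
  "sarmor" → prefix "s" already present; 5 new (a, r, m, o, r)
Total nodes = 9 + 5 + 2 + 5 + 2 + 6 + 2 + 5 = 36

36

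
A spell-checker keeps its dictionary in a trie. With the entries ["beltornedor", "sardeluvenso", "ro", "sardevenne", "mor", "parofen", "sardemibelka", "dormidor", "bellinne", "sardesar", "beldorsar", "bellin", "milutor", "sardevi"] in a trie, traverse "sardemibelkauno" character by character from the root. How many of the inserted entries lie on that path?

Check each prefix of "sardemibelkauno" against the stored set — each match is an end-marker on the path.
Prefixes of the query that are stored words: "sardemibelka"
Count: 1

1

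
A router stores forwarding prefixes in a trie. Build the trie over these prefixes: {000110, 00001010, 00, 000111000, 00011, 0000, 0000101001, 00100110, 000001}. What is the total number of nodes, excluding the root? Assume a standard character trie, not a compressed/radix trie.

Trace insertions, counting only characters that open a new branch:
  "000110" → 6 new (0, 0, 0, 1, 1, 0)
  "00001010" → prefix "000" already present; 5 new (0, 1, 0, 1, 0)
  "00" → prefix "00" already present; 0 new (none)
  "000111000" → prefix "00011" already present; 4 new (1, 0, 0, 0)
  "00011" → prefix "00011" already present; 0 new (none)
  "0000" → prefix "0000" already present; 0 new (none)
  "0000101001" → prefix "00001010" already present; 2 new (0, 1)
  "00100110" → prefix "00" already present; 6 new (1, 0, 0, 1, 1, 0)
  "000001" → prefix "0000" already present; 2 new (0, 1)
Total nodes = 6 + 5 + 0 + 4 + 0 + 0 + 2 + 6 + 2 = 25

25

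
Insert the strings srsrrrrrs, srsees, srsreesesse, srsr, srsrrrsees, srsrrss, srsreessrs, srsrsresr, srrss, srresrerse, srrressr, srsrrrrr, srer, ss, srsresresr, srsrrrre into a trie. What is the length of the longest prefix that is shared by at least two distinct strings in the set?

Equivalently: take the maximum, over all pairs, of their longest common prefix length.
e.g. "srsrrrrr" and "srsrrrrrs" share the prefix "srsrrrrr" of length 8; no pair shares a longer one.
Longest shared-prefix length: 8

8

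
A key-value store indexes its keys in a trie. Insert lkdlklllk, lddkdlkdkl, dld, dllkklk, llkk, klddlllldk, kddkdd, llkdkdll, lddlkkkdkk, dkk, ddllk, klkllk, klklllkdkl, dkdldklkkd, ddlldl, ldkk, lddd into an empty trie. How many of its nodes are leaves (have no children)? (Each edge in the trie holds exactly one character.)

17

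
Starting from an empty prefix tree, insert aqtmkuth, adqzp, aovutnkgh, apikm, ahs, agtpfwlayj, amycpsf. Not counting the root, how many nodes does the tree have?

41

For each word, the new-node count is its length minus the longest prefix already in the trie:
  "aqtmkuth" → 8 new (a, q, t, m, k, u, t, h)
  "adqzp" → prefix "a" already present; 4 new (d, q, z, p)
  "aovutnkgh" → prefix "a" already present; 8 new (o, v, u, t, n, k, g, h)
  "apikm" → prefix "a" already present; 4 new (p, i, k, m)
  "ahs" → prefix "a" already present; 2 new (h, s)
  "agtpfwlayj" → prefix "a" already present; 9 new (g, t, p, f, w, l, a, y, j)
  "amycpsf" → prefix "a" already present; 6 new (m, y, c, p, s, f)
Total nodes = 8 + 4 + 8 + 4 + 2 + 9 + 6 = 41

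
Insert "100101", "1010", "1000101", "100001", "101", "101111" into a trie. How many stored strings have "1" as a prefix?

6

Traverse to the node for "1", then collect every word in that subtree.
Words under "1": 100001, 1000101, 100101, 101, 1010, 101111
Count: 6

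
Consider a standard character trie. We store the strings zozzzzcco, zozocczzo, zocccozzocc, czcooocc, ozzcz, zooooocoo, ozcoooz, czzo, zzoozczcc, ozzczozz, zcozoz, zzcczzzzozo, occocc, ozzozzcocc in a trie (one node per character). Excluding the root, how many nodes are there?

88

Trace insertions, counting only characters that open a new branch:
  "zozzzzcco" → 9 new (z, o, z, z, z, z, c, c, o)
  "zozocczzo" → prefix "zoz" already present; 6 new (o, c, c, z, z, o)
  "zocccozzocc" → prefix "zo" already present; 9 new (c, c, c, o, z, z, o, c, c)
  "czcooocc" → 8 new (c, z, c, o, o, o, c, c)
  "ozzcz" → 5 new (o, z, z, c, z)
  "zooooocoo" → prefix "zo" already present; 7 new (o, o, o, o, c, o, o)
  "ozcoooz" → prefix "oz" already present; 5 new (c, o, o, o, z)
  "czzo" → prefix "cz" already present; 2 new (z, o)
  "zzoozczcc" → prefix "z" already present; 8 new (z, o, o, z, c, z, c, c)
  "ozzczozz" → prefix "ozzcz" already present; 3 new (o, z, z)
  "zcozoz" → prefix "z" already present; 5 new (c, o, z, o, z)
  "zzcczzzzozo" → prefix "zz" already present; 9 new (c, c, z, z, z, z, o, z, o)
  "occocc" → prefix "o" already present; 5 new (c, c, o, c, c)
  "ozzozzcocc" → prefix "ozz" already present; 7 new (o, z, z, c, o, c, c)
Total nodes = 9 + 6 + 9 + 8 + 5 + 7 + 5 + 2 + 8 + 3 + 5 + 9 + 5 + 7 = 88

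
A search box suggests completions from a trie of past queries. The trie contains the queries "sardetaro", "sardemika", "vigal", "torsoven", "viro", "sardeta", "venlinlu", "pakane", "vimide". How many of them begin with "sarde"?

Walk to "sarde"; the words in its subtree are exactly those with that prefix.
Words under "sarde": sardemika, sardeta, sardetaro
Count: 3

3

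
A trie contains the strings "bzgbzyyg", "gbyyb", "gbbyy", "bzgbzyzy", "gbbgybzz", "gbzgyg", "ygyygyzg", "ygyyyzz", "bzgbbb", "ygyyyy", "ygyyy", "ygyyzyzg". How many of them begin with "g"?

4

Traverse to the node for "g", then collect every word in that subtree.
Matches: "gbbgybzz", "gbbyy", "gbyyb", "gbzgyg"
Count: 4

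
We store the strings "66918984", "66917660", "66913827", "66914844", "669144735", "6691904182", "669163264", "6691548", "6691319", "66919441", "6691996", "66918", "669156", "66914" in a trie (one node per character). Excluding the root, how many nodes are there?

Insert word by word; a character creates a node only if that edge doesn't already exist:
  "66918984" → 8 new (6, 6, 9, 1, 8, 9, 8, 4)
  "66917660" → prefix "6691" already present; 4 new (7, 6, 6, 0)
  "66913827" → prefix "6691" already present; 4 new (3, 8, 2, 7)
  "66914844" → prefix "6691" already present; 4 new (4, 8, 4, 4)
  "669144735" → prefix "66914" already present; 4 new (4, 7, 3, 5)
  "6691904182" → prefix "6691" already present; 6 new (9, 0, 4, 1, 8, 2)
  "669163264" → prefix "6691" already present; 5 new (6, 3, 2, 6, 4)
  "6691548" → prefix "6691" already present; 3 new (5, 4, 8)
  "6691319" → prefix "66913" already present; 2 new (1, 9)
  "66919441" → prefix "66919" already present; 3 new (4, 4, 1)
  "6691996" → prefix "66919" already present; 2 new (9, 6)
  "66918" → prefix "66918" already present; 0 new (none)
  "669156" → prefix "66915" already present; 1 new (6)
  "66914" → prefix "66914" already present; 0 new (none)
Total nodes = 8 + 4 + 4 + 4 + 4 + 6 + 5 + 3 + 2 + 3 + 2 + 0 + 1 + 0 = 46

46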